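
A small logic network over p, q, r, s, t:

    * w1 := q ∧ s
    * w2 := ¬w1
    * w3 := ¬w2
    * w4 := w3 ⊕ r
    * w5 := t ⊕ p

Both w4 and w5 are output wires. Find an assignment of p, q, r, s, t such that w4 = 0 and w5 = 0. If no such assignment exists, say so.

p=0 q=0 r=0 s=0 t=0

Check with p=0 q=0 r=0 s=0 t=0:
w1 = q ∧ s = 0 ∧ 0 = 0
w2 = ¬w1 = ¬0 = 1
w3 = ¬w2 = ¬1 = 0
w4 = w3 ⊕ r = 0 ⊕ 0 = 0
w5 = t ⊕ p = 0 ⊕ 0 = 0
So w4 = 0 and w5 = 0.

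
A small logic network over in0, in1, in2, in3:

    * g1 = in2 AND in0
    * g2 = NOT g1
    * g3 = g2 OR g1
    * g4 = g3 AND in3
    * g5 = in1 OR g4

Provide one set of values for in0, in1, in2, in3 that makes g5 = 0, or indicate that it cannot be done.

in0=0 in1=0 in2=0 in3=0

Check with in0=0 in1=0 in2=0 in3=0:
g1 = in2 AND in0 = 0 AND 0 = 0
g2 = NOT g1 = NOT 0 = 1
g3 = g2 OR g1 = 1 OR 0 = 1
g4 = g3 AND in3 = 1 AND 0 = 0
g5 = in1 OR g4 = 0 OR 0 = 0
So g5 = 0 as required.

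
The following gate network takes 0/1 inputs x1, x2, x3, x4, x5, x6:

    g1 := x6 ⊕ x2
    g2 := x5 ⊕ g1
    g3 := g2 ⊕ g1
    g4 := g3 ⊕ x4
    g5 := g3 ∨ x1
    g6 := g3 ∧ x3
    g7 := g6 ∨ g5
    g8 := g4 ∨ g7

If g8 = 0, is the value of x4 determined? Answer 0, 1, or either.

g8 = g4 ∨ g7 must be 0, so both g4 = 0 and g7 = 0.
g4 = g3 ⊕ x4 must be 0, so g3 and x4 are equal.
g7 = g6 ∨ g5 must be 0, so both g6 = 0 and g5 = 0.
Every assignment with g8 = 0 has x4 = 0; there are 8 such assignment(s).

0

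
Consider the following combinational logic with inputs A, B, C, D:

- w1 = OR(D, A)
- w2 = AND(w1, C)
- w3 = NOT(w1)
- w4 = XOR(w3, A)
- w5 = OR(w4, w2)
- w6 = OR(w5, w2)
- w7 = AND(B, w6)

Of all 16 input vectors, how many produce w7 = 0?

9

w7 = AND(B, w6) must be 0, so at least one of B, w6 is 0.
Enumerating the 16 input combinations, 9 give w7 = 0 and 7 give w7 = 1.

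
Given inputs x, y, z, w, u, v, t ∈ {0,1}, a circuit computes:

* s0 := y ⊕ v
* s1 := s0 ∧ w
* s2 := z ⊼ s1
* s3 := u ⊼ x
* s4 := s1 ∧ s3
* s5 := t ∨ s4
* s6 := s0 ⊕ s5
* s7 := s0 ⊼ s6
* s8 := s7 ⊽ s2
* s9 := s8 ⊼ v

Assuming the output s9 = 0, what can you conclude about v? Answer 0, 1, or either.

1

s9 = s8 ⊼ v must be 0, so both s8 = 1 and v = 1.
Every assignment with s9 = 0 has v = 1; there are 1 such assignment(s).
  x=1, y=0, z=1, w=1, u=1, v=1, t=0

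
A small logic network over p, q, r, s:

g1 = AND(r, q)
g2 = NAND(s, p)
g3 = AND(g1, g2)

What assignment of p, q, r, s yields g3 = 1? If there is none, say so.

g3 = AND(g1, g2) must be 1, so both g1 = 1 and g2 = 1.
g1 = AND(r, q) must be 1, so both r = 1 and q = 1.
Check with p=0, q=1, r=1, s=0:
g1 = AND(r, q) = AND(1, 1) = 1
g2 = NAND(s, p) = NAND(0, 0) = 1
g3 = AND(g1, g2) = AND(1, 1) = 1
So g3 = 1 as required.

p=0, q=1, r=1, s=0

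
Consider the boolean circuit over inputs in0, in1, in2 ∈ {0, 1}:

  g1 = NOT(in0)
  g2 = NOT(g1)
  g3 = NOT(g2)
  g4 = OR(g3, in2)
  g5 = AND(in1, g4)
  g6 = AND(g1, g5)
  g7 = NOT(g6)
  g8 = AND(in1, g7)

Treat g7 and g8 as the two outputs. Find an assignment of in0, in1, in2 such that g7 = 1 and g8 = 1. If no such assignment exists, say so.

in0=1, in1=1, in2=0

Check with in0=1, in1=1, in2=0:
g1 = NOT(in0) = NOT 1 = 0
g2 = NOT(g1) = NOT 0 = 1
g3 = NOT(g2) = NOT 1 = 0
g4 = OR(g3, in2) = OR(0, 0) = 0
g5 = AND(in1, g4) = AND(1, 0) = 0
g6 = AND(g1, g5) = AND(0, 0) = 0
g7 = NOT(g6) = NOT 0 = 1
g8 = AND(in1, g7) = AND(1, 1) = 1
So g7 = 1 and g8 = 1.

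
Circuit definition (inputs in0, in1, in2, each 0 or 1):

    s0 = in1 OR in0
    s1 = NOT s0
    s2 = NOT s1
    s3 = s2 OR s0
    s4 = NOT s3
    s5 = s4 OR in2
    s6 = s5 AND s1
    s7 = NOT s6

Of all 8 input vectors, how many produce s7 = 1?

6

s7 = NOT s6 must be 1, so s6 = 0.
Satisfying assignments:
  in0=0, in1=1, in2=0
  in0=0, in1=1, in2=1
  in0=1, in1=0, in2=0
  in0=1, in1=0, in2=1
  in0=1, in1=1, in2=0
  in0=1, in1=1, in2=1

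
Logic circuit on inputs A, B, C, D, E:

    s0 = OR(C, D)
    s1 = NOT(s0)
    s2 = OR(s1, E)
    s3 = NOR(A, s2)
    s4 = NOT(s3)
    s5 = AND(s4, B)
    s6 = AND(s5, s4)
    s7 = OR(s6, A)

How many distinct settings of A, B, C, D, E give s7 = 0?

s7 = OR(s6, A) must be 0, so both s6 = 0 and A = 0.
s6 = AND(s5, s4) must be 0, so at least one of s5, s4 is 0.
Enumerating the 32 input combinations, 11 give s7 = 0 and 21 give s7 = 1.

11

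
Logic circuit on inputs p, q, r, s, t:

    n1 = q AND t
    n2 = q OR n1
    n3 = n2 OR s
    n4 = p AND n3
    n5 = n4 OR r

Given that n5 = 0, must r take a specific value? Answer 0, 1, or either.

0

n5 = n4 OR r must be 0, so both n4 = 0 and r = 0.
Every assignment with n5 = 0 has r = 0; there are 10 such assignment(s).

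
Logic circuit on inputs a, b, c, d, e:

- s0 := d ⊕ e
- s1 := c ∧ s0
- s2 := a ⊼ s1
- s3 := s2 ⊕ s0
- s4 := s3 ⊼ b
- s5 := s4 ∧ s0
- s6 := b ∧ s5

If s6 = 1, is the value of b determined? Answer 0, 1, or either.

1

s6 = b ∧ s5 must be 1, so both b = 1 and s5 = 1.
s5 = s4 ∧ s0 must be 1, so both s4 = 1 and s0 = 1.
Every assignment with s6 = 1 has b = 1; there are 6 such assignment(s).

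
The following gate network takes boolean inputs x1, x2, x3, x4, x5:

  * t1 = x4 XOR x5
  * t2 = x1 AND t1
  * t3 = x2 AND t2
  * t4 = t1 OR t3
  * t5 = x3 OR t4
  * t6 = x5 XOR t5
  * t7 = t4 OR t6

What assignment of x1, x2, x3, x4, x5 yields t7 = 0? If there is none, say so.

x1=1, x2=1, x3=0, x4=0, x5=0

Check with x1=1, x2=1, x3=0, x4=0, x5=0:
t1 = x4 XOR x5 = 0 XOR 0 = 0
t2 = x1 AND t1 = 1 AND 0 = 0
t3 = x2 AND t2 = 1 AND 0 = 0
t4 = t1 OR t3 = 0 OR 0 = 0
t5 = x3 OR t4 = 0 OR 0 = 0
t6 = x5 XOR t5 = 0 XOR 0 = 0
t7 = t4 OR t6 = 0 OR 0 = 0
So t7 = 0 as required.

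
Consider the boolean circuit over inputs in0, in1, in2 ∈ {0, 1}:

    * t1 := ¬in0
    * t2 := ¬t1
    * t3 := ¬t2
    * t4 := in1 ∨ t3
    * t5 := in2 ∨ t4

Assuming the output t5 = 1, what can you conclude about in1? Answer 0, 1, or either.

either

Both values of in1 occur among assignments with t5 = 1:
  in1=0: in0=0, in1=0, in2=0
  in1=1: in0=0, in1=1, in2=0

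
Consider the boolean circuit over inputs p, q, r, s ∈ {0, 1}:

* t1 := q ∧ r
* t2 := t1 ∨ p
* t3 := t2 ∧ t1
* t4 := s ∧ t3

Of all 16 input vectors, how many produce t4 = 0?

14

t4 = s ∧ t3 must be 0, so at least one of s, t3 is 0.
Enumerating the 16 input combinations, 14 give t4 = 0 and 2 give t4 = 1.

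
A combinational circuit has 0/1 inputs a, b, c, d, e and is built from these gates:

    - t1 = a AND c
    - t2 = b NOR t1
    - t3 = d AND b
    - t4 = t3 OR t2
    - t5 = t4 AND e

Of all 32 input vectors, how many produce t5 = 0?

22

t5 = t4 AND e must be 0, so at least one of t4, e is 0.
Enumerating the 32 input combinations, 22 give t5 = 0 and 10 give t5 = 1.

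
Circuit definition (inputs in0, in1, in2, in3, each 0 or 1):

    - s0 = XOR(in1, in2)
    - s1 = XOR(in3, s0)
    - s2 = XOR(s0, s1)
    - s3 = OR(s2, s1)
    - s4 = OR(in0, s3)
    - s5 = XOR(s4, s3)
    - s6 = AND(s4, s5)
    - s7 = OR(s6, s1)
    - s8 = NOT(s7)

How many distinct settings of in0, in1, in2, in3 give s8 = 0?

s8 = NOT(s7) must be 0, so s7 = 1.
s7 = OR(s6, s1) must be 1, so at least one of s6, s1 is 1.
Enumerating the 16 input combinations, 10 give s8 = 0 and 6 give s8 = 1.

10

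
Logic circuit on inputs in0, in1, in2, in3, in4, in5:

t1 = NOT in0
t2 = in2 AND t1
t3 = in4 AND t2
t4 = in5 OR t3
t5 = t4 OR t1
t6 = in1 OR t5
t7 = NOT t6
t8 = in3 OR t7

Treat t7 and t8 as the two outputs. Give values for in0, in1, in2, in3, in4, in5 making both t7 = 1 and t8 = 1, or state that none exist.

Check with in0=1 in1=0 in2=0 in3=0 in4=1 in5=0:
t1 = NOT in0 = NOT 1 = 0
t2 = in2 AND t1 = 0 AND 0 = 0
t3 = in4 AND t2 = 1 AND 0 = 0
t4 = in5 OR t3 = 0 OR 0 = 0
t5 = t4 OR t1 = 0 OR 0 = 0
t6 = in1 OR t5 = 0 OR 0 = 0
t7 = NOT t6 = NOT 0 = 1
t8 = in3 OR t7 = 0 OR 1 = 1
So t7 = 1 and t8 = 1.

in0=1 in1=0 in2=0 in3=0 in4=1 in5=0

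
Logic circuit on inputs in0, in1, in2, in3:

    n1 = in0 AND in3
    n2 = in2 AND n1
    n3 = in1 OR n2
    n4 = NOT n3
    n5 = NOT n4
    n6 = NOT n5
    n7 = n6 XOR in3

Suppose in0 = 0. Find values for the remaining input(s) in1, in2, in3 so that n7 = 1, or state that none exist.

in1=0, in2=1, in3=0

Check with in0 = 0 and in1=0, in2=1, in3=0:
n1 = in0 AND in3 = 0 AND 0 = 0
n2 = in2 AND n1 = 1 AND 0 = 0
n3 = in1 OR n2 = 0 OR 0 = 0
n4 = NOT n3 = NOT 0 = 1
n5 = NOT n4 = NOT 1 = 0
n6 = NOT n5 = NOT 0 = 1
n7 = n6 XOR in3 = 1 XOR 0 = 1
So n7 = 1.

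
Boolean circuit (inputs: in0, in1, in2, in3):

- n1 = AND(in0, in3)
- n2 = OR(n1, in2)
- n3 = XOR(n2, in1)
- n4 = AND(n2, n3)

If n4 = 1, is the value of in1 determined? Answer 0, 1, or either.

n4 = AND(n2, n3) must be 1, so both n2 = 1 and n3 = 1.
Every assignment with n4 = 1 has in1 = 0; there are 5 such assignment(s).

0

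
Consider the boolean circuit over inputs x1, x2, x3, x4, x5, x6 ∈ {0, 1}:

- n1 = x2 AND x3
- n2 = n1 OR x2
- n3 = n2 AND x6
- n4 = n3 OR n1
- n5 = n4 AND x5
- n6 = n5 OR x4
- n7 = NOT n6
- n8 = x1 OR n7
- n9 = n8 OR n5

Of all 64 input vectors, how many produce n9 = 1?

n9 = n8 OR n5 must be 1, so at least one of n8, n5 is 1.
Enumerating the 64 input combinations, 51 give n9 = 1 and 13 give n9 = 0.

51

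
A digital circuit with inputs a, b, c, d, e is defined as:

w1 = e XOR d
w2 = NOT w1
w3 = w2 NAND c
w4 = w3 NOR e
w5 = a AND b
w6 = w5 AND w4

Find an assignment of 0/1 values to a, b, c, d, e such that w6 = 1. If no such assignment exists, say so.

Check with a=1, b=1, c=1, d=0, e=0:
w1 = e XOR d = 0 XOR 0 = 0
w2 = NOT w1 = NOT 0 = 1
w3 = w2 NAND c = 1 NAND 1 = 0
w4 = w3 NOR e = 0 NOR 0 = 1
w5 = a AND b = 1 AND 1 = 1
w6 = w5 AND w4 = 1 AND 1 = 1
So w6 = 1 as required.

a=1, b=1, c=1, d=0, e=0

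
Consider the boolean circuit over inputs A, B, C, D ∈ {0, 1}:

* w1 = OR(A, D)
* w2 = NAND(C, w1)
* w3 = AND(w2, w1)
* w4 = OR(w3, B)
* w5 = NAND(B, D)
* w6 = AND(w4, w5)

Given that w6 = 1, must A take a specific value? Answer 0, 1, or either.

Both values of A occur among assignments with w6 = 1:
  A=0: A=0, B=0, C=0, D=1
  A=1: A=1, B=0, C=0, D=0

either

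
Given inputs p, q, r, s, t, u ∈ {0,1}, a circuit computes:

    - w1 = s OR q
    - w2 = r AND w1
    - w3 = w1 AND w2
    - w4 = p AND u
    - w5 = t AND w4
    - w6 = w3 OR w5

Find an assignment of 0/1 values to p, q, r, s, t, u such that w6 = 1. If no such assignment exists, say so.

w6 = w3 OR w5 must be 1, so at least one of w3, w5 is 1.
Check with p=0, q=1, r=1, s=0, t=0, u=1:
w1 = s OR q = 0 OR 1 = 1
w2 = r AND w1 = 1 AND 1 = 1
w3 = w1 AND w2 = 1 AND 1 = 1
w4 = p AND u = 0 AND 1 = 0
w5 = t AND w4 = 0 AND 0 = 0
w6 = w3 OR w5 = 1 OR 0 = 1
So w6 = 1 as required.

p=0, q=1, r=1, s=0, t=0, u=1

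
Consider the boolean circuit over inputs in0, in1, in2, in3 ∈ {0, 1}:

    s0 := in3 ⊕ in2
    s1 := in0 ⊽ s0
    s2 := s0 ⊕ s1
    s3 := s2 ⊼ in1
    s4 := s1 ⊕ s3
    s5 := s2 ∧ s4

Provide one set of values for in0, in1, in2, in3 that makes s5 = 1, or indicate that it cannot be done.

in0=0, in1=1, in2=0, in3=0

s5 = s2 ∧ s4 must be 1, so both s2 = 1 and s4 = 1.
s2 = s0 ⊕ s1 must be 1, so s0 and s1 differ.
Check with in0=0, in1=1, in2=0, in3=0:
s0 = in3 ⊕ in2 = 0 ⊕ 0 = 0
s1 = in0 ⊽ s0 = 0 ⊽ 0 = 1
s2 = s0 ⊕ s1 = 0 ⊕ 1 = 1
s3 = s2 ⊼ in1 = 1 ⊼ 1 = 0
s4 = s1 ⊕ s3 = 1 ⊕ 0 = 1
s5 = s2 ∧ s4 = 1 ∧ 1 = 1
So s5 = 1 as required.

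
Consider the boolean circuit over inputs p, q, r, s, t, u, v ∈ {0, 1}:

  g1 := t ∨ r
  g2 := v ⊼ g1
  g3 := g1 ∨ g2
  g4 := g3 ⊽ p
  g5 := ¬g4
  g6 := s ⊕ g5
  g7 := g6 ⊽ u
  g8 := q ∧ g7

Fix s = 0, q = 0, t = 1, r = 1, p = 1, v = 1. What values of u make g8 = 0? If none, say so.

u=0

g8 = q ∧ g7 must be 0, so at least one of q, g7 is 0.
Check with s = 0, q = 0, t = 1, r = 1, p = 1, v = 1 and u=0:
g1 = t ∨ r = 1 ∨ 1 = 1
g2 = v ⊼ g1 = 1 ⊼ 1 = 0
g3 = g1 ∨ g2 = 1 ∨ 0 = 1
g4 = g3 ⊽ p = 1 ⊽ 1 = 0
g5 = ¬g4 = ¬0 = 1
g6 = s ⊕ g5 = 0 ⊕ 1 = 1
g7 = g6 ⊽ u = 1 ⊽ 0 = 0
g8 = q ∧ g7 = 0 ∧ 0 = 0
So g8 = 0.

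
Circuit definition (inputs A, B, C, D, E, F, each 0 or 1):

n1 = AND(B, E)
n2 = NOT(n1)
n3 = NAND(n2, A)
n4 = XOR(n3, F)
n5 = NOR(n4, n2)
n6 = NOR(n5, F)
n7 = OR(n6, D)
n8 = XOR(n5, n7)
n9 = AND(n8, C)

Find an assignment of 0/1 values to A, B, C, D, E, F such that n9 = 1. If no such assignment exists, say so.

n9 = AND(n8, C) must be 1, so both n8 = 1 and C = 1.
n8 = XOR(n5, n7) must be 1, so n5 and n7 differ.
Check with A=1 B=1 C=1 D=1 E=0 F=0:
n1 = AND(B, E) = AND(1, 0) = 0
n2 = NOT(n1) = NOT 0 = 1
n3 = NAND(n2, A) = NAND(1, 1) = 0
n4 = XOR(n3, F) = XOR(0, 0) = 0
n5 = NOR(n4, n2) = NOR(0, 1) = 0
n6 = NOR(n5, F) = NOR(0, 0) = 1
n7 = OR(n6, D) = OR(1, 1) = 1
n8 = XOR(n5, n7) = XOR(0, 1) = 1
n9 = AND(n8, C) = AND(1, 1) = 1
So n9 = 1 as required.

A=1 B=1 C=1 D=1 E=0 F=0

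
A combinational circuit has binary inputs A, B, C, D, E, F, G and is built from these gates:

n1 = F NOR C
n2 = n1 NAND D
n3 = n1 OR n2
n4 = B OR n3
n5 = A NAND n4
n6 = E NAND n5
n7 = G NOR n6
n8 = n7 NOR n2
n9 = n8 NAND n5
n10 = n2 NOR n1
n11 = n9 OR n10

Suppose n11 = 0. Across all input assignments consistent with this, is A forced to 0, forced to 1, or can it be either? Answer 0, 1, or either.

0

n11 = n9 OR n10 must be 0, so both n9 = 0 and n10 = 0.
n9 = n8 NAND n5 must be 0, so both n8 = 1 and n5 = 1.
n10 = n2 NOR n1 must be 0, so at least one of n2, n1 is 1.
Every assignment with n11 = 0 has A = 0; there are 6 such assignment(s).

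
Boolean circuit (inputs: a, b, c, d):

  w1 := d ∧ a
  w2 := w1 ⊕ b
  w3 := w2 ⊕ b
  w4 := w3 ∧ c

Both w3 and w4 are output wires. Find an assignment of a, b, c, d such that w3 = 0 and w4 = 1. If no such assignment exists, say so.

no solution exists

Across all 16 input combinations, none give both w3 = 0 and w4 = 1.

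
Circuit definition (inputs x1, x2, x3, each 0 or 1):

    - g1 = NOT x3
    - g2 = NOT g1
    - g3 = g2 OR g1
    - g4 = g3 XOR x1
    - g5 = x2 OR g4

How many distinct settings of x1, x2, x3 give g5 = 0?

g5 = x2 OR g4 must be 0, so both x2 = 0 and g4 = 0.
g4 = g3 XOR x1 must be 0, so g3 and x1 are equal.
Satisfying assignments:
  x1=1, x2=0, x3=0
  x1=1, x2=0, x3=1

2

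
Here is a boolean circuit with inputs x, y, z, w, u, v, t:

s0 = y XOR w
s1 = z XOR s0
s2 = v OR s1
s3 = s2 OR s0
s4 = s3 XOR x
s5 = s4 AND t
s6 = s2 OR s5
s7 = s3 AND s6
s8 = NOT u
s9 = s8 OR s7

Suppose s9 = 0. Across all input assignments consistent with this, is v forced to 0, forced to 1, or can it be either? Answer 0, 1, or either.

s9 = s8 OR s7 must be 0, so both s8 = 0 and s7 = 0.
Every assignment with s9 = 0 has v = 0; there are 14 such assignment(s).

0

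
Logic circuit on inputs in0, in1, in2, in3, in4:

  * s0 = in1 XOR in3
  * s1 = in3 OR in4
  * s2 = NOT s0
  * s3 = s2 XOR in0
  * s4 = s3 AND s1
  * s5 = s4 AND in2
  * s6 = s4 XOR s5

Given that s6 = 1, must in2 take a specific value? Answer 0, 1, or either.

0

s6 = s4 XOR s5 must be 1, so s4 and s5 differ.
Every assignment with s6 = 1 has in2 = 0; there are 6 such assignment(s).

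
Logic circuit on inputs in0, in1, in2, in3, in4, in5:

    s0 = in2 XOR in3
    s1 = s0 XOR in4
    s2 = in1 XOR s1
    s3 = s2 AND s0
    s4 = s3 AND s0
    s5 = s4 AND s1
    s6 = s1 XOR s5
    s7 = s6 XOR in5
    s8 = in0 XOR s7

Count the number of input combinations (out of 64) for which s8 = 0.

32

s8 = in0 XOR s7 must be 0, so in0 and s7 are equal.
Enumerating the 64 input combinations, 32 give s8 = 0 and 32 give s8 = 1.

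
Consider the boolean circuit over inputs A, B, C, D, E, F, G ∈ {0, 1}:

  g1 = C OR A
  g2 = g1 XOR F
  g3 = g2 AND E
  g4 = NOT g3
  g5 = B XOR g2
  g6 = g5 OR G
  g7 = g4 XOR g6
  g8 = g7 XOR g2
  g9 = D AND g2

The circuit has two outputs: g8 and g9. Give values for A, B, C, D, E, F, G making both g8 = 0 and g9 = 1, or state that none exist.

A=1, B=1, C=1, D=1, E=0, F=0, G=0

Check with A=1, B=1, C=1, D=1, E=0, F=0, G=0:
g1 = C OR A = 1 OR 1 = 1
g2 = g1 XOR F = 1 XOR 0 = 1
g3 = g2 AND E = 1 AND 0 = 0
g4 = NOT g3 = NOT 0 = 1
g5 = B XOR g2 = 1 XOR 1 = 0
g6 = g5 OR G = 0 OR 0 = 0
g7 = g4 XOR g6 = 1 XOR 0 = 1
g8 = g7 XOR g2 = 1 XOR 1 = 0
g9 = D AND g2 = 1 AND 1 = 1
So g8 = 0 and g9 = 1.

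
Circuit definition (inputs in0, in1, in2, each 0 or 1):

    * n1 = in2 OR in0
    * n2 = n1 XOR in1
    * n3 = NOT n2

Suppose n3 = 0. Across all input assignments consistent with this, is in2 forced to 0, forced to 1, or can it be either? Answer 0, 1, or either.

either

Both values of in2 occur among assignments with n3 = 0:
  in2=0: in0=0, in1=1, in2=0
  in2=1: in0=0, in1=0, in2=1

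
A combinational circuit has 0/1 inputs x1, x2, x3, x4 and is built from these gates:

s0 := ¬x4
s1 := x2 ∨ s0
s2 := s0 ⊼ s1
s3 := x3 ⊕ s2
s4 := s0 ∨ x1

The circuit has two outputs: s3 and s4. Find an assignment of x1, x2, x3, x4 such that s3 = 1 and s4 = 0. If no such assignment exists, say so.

x1=0, x2=1, x3=0, x4=1

Check with x1=0, x2=1, x3=0, x4=1:
s0 = ¬x4 = ¬1 = 0
s1 = x2 ∨ s0 = 1 ∨ 0 = 1
s2 = s0 ⊼ s1 = 0 ⊼ 1 = 1
s3 = x3 ⊕ s2 = 0 ⊕ 1 = 1
s4 = s0 ∨ x1 = 0 ∨ 0 = 0
So s3 = 1 and s4 = 0.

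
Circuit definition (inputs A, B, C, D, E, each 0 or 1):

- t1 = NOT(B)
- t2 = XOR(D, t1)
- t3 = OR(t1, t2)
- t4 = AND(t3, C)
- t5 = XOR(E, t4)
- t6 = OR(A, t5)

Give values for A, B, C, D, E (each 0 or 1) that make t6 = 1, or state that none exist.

A=1 B=0 C=0 D=0 E=1

t6 = OR(A, t5) must be 1, so at least one of A, t5 is 1.
Check with A=1 B=0 C=0 D=0 E=1:
t1 = NOT(B) = NOT 0 = 1
t2 = XOR(D, t1) = XOR(0, 1) = 1
t3 = OR(t1, t2) = OR(1, 1) = 1
t4 = AND(t3, C) = AND(1, 0) = 0
t5 = XOR(E, t4) = XOR(1, 0) = 1
t6 = OR(A, t5) = OR(1, 1) = 1
So t6 = 1 as required.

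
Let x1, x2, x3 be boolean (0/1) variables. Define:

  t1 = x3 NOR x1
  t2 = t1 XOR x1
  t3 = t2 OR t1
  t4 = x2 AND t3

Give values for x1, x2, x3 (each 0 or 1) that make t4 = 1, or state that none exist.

x1=1 x2=1 x3=0

t4 = x2 AND t3 must be 1, so both x2 = 1 and t3 = 1.
t3 = t2 OR t1 must be 1, so at least one of t2, t1 is 1.
Check with x1=1 x2=1 x3=0:
t1 = x3 NOR x1 = 0 NOR 1 = 0
t2 = t1 XOR x1 = 0 XOR 1 = 1
t3 = t2 OR t1 = 1 OR 0 = 1
t4 = x2 AND t3 = 1 AND 1 = 1
So t4 = 1 as required.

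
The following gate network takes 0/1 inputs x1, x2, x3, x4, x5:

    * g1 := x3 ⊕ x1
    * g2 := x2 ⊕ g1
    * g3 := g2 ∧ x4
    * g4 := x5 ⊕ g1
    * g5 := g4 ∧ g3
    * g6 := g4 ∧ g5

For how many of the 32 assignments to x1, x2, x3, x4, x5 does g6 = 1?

4

g6 = g4 ∧ g5 must be 1, so both g4 = 1 and g5 = 1.
g4 = x5 ⊕ g1 must be 1, so x5 and g1 differ.
g5 = g4 ∧ g3 must be 1, so both g4 = 1 and g3 = 1.
Satisfying assignments:
  x1=0, x2=0, x3=1, x4=1, x5=0
  x1=0, x2=1, x3=0, x4=1, x5=1
  x1=1, x2=0, x3=0, x4=1, x5=0
  x1=1, x2=1, x3=1, x4=1, x5=1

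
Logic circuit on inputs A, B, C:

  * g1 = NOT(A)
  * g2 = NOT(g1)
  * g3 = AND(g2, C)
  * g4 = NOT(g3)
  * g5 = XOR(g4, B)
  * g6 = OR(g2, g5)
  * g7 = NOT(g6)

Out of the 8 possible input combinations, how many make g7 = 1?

2

g7 = NOT(g6) must be 1, so g6 = 0.
g6 = OR(g2, g5) must be 0, so both g2 = 0 and g5 = 0.
g2 = NOT(g1) must be 0, so g1 = 1.
Satisfying assignments:
  A=0, B=1, C=0
  A=0, B=1, C=1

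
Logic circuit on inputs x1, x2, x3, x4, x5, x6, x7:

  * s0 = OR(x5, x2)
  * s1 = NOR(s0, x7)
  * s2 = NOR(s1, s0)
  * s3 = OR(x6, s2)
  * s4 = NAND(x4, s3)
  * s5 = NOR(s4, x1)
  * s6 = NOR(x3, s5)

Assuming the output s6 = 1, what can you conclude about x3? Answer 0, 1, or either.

0

s6 = NOR(x3, s5) must be 1, so both x3 = 0 and s5 = 0.
s5 = NOR(s4, x1) must be 0, so at least one of s4, x1 is 1.
Every assignment with s6 = 1 has x3 = 0; there are 55 such assignment(s).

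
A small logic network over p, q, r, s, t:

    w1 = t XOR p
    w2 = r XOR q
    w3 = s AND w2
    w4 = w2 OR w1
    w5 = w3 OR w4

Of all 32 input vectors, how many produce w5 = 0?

8

w5 = w3 OR w4 must be 0, so both w3 = 0 and w4 = 0.
w3 = s AND w2 must be 0, so at least one of s, w2 is 0.
w4 = w2 OR w1 must be 0, so both w2 = 0 and w1 = 0.
Enumerating the 32 input combinations, 8 give w5 = 0 and 24 give w5 = 1.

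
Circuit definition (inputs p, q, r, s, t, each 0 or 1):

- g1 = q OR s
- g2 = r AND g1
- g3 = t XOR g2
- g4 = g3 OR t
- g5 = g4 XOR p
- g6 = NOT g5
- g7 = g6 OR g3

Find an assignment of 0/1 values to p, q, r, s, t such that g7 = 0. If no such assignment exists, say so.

Check with p=1, q=0, r=0, s=1, t=0:
g1 = q OR s = 0 OR 1 = 1
g2 = r AND g1 = 0 AND 1 = 0
g3 = t XOR g2 = 0 XOR 0 = 0
g4 = g3 OR t = 0 OR 0 = 0
g5 = g4 XOR p = 0 XOR 1 = 1
g6 = NOT g5 = NOT 1 = 0
g7 = g6 OR g3 = 0 OR 0 = 0
So g7 = 0 as required.

p=1, q=0, r=0, s=1, t=0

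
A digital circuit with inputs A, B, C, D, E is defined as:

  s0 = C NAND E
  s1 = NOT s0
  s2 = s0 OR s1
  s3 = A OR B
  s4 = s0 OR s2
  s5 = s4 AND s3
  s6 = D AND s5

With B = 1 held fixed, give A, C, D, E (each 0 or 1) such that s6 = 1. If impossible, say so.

Check with B = 1 and A=0, C=1, D=1, E=1:
s0 = C NAND E = 1 NAND 1 = 0
s1 = NOT s0 = NOT 0 = 1
s2 = s0 OR s1 = 0 OR 1 = 1
s3 = A OR B = 0 OR 1 = 1
s4 = s0 OR s2 = 0 OR 1 = 1
s5 = s4 AND s3 = 1 AND 1 = 1
s6 = D AND s5 = 1 AND 1 = 1
So s6 = 1.

A=0, C=1, D=1, E=1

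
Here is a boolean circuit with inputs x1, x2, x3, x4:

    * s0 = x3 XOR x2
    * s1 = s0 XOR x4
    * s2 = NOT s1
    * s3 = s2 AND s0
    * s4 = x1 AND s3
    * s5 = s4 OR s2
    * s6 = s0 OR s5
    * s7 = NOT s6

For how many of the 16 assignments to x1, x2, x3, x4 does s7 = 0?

s7 = NOT s6 must be 0, so s6 = 1.
s6 = s0 OR s5 must be 1, so at least one of s0, s5 is 1.
Enumerating the 16 input combinations, 12 give s7 = 0 and 4 give s7 = 1.

12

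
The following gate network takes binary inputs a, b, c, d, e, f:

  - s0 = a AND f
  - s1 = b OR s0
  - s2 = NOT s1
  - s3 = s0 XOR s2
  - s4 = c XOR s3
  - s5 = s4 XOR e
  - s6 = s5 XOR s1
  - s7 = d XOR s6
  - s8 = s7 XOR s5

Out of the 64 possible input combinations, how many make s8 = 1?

32

s8 = s7 XOR s5 must be 1, so s7 and s5 differ.
Enumerating the 64 input combinations, 32 give s8 = 1 and 32 give s8 = 0.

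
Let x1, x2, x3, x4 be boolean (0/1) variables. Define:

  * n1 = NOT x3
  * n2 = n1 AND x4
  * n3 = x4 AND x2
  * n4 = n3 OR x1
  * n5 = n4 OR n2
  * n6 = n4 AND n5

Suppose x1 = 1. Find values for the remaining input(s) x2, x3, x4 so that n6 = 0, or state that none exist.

no solution exists

With x1 = 1 fixed, none of the 8 settings of x2, x3, x4 give n6 = 0.
For example, with x2=1, x3=1, x4=0:
n1 = NOT x3 = NOT 1 = 0
n2 = n1 AND x4 = 0 AND 0 = 0
n3 = x4 AND x2 = 0 AND 1 = 0
n4 = n3 OR x1 = 0 OR 1 = 1
n5 = n4 OR n2 = 1 OR 0 = 1
n6 = n4 AND n5 = 1 AND 1 = 1
giving n6 = 1 ≠ 0.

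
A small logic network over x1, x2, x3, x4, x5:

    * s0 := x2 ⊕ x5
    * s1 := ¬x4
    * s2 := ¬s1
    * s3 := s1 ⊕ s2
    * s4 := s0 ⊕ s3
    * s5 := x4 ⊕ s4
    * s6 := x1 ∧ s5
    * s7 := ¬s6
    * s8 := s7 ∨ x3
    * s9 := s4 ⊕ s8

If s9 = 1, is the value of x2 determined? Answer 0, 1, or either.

either

Both values of x2 occur among assignments with s9 = 1:
  x2=0: x1=0, x2=0, x3=0, x4=0, x5=1
  x2=1: x1=0, x2=1, x3=0, x4=0, x5=0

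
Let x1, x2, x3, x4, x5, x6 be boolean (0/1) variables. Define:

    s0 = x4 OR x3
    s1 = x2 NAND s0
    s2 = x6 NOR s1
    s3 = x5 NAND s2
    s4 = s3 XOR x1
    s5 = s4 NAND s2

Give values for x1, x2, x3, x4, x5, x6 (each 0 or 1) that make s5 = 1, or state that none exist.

s5 = s4 NAND s2 must be 1, so at least one of s4, s2 is 0.
Check with x1=1, x2=1, x3=0, x4=0, x5=0, x6=0:
s0 = x4 OR x3 = 0 OR 0 = 0
s1 = x2 NAND s0 = 1 NAND 0 = 1
s2 = x6 NOR s1 = 0 NOR 1 = 0
s3 = x5 NAND s2 = 0 NAND 0 = 1
s4 = s3 XOR x1 = 1 XOR 1 = 0
s5 = s4 NAND s2 = 0 NAND 0 = 1
So s5 = 1 as required.

x1=1, x2=1, x3=0, x4=0, x5=0, x6=0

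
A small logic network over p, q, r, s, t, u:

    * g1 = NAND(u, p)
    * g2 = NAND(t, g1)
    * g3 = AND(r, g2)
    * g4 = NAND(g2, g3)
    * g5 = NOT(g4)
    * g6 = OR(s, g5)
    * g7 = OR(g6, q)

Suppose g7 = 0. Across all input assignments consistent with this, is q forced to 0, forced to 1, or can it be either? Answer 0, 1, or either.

g7 = OR(g6, q) must be 0, so both g6 = 0 and q = 0.
g6 = OR(s, g5) must be 0, so both s = 0 and g5 = 0.
g5 = NOT(g4) must be 0, so g4 = 1.
Every assignment with g7 = 0 has q = 0; there are 11 such assignment(s).

0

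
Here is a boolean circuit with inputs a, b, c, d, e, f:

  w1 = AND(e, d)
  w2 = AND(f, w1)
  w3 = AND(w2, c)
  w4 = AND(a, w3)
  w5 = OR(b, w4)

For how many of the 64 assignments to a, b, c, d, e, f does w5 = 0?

w5 = OR(b, w4) must be 0, so both b = 0 and w4 = 0.
w4 = AND(a, w3) must be 0, so at least one of a, w3 is 0.
Enumerating the 64 input combinations, 31 give w5 = 0 and 33 give w5 = 1.

31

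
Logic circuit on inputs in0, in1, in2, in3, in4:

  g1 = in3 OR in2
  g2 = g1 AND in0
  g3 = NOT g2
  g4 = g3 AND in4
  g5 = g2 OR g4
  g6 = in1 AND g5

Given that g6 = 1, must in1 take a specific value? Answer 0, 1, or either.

1

g6 = in1 AND g5 must be 1, so both in1 = 1 and g5 = 1.
g5 = g2 OR g4 must be 1, so at least one of g2, g4 is 1.
Every assignment with g6 = 1 has in1 = 1; there are 11 such assignment(s).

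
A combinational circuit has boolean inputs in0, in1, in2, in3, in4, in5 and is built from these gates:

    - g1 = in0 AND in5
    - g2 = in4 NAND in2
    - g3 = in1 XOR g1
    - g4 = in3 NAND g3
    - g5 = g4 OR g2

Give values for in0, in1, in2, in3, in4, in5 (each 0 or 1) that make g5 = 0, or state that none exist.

Check with in0=0, in1=1, in2=1, in3=1, in4=1, in5=1:
g1 = in0 AND in5 = 0 AND 1 = 0
g2 = in4 NAND in2 = 1 NAND 1 = 0
g3 = in1 XOR g1 = 1 XOR 0 = 1
g4 = in3 NAND g3 = 1 NAND 1 = 0
g5 = g4 OR g2 = 0 OR 0 = 0
So g5 = 0 as required.

in0=0, in1=1, in2=1, in3=1, in4=1, in5=1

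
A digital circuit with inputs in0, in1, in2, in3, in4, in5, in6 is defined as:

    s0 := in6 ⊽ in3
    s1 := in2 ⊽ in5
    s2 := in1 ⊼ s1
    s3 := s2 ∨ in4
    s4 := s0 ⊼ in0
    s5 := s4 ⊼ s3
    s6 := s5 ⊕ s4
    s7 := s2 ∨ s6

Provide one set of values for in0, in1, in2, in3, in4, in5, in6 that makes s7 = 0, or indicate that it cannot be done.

in0=0 in1=1 in2=0 in3=0 in4=0 in5=0 in6=0

Check with in0=0 in1=1 in2=0 in3=0 in4=0 in5=0 in6=0:
s0 = in6 ⊽ in3 = 0 ⊽ 0 = 1
s1 = in2 ⊽ in5 = 0 ⊽ 0 = 1
s2 = in1 ⊼ s1 = 1 ⊼ 1 = 0
s3 = s2 ∨ in4 = 0 ∨ 0 = 0
s4 = s0 ⊼ in0 = 1 ⊼ 0 = 1
s5 = s4 ⊼ s3 = 1 ⊼ 0 = 1
s6 = s5 ⊕ s4 = 1 ⊕ 1 = 0
s7 = s2 ∨ s6 = 0 ∨ 0 = 0
So s7 = 0 as required.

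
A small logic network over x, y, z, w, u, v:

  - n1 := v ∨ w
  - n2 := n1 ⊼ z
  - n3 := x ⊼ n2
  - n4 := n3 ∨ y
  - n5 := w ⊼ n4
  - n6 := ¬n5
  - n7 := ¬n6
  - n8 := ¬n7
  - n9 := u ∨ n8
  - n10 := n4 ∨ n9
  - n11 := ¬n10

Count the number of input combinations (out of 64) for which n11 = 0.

n11 = ¬n10 must be 0, so n10 = 1.
Enumerating the 64 input combinations, 59 give n11 = 0 and 5 give n11 = 1.

59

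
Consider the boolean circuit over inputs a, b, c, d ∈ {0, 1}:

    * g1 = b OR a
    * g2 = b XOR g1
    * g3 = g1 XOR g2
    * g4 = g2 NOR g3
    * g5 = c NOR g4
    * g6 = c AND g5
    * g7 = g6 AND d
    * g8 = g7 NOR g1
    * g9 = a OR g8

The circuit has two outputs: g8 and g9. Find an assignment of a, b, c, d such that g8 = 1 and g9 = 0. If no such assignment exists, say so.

no solution exists

Across all 16 input combinations, none give both g8 = 1 and g9 = 0.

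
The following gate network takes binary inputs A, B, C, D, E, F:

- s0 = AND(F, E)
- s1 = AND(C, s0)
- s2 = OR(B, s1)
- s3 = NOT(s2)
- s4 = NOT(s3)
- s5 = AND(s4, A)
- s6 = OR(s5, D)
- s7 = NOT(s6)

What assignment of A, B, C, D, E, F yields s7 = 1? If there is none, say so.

A=0, B=0, C=1, D=0, E=0, F=0

s7 = NOT(s6) must be 1, so s6 = 0.
s6 = OR(s5, D) must be 0, so both s5 = 0 and D = 0.
s5 = AND(s4, A) must be 0, so at least one of s4, A is 0.
Check with A=0, B=0, C=1, D=0, E=0, F=0:
s0 = AND(F, E) = AND(0, 0) = 0
s1 = AND(C, s0) = AND(1, 0) = 0
s2 = OR(B, s1) = OR(0, 0) = 0
s3 = NOT(s2) = NOT 0 = 1
s4 = NOT(s3) = NOT 1 = 0
s5 = AND(s4, A) = AND(0, 0) = 0
s6 = OR(s5, D) = OR(0, 0) = 0
s7 = NOT(s6) = NOT 0 = 1
So s7 = 1 as required.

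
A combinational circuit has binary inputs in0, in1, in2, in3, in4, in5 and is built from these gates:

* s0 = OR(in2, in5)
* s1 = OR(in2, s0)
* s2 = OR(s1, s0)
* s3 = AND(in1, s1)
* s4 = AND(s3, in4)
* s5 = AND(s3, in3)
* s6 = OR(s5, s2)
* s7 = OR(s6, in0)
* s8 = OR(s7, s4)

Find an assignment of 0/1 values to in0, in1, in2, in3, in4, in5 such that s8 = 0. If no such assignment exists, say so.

s8 = OR(s7, s4) must be 0, so both s7 = 0 and s4 = 0.
s7 = OR(s6, in0) must be 0, so both s6 = 0 and in0 = 0.
s4 = AND(s3, in4) must be 0, so at least one of s3, in4 is 0.
Check with in0=0 in1=1 in2=0 in3=0 in4=0 in5=0:
s0 = OR(in2, in5) = OR(0, 0) = 0
s1 = OR(in2, s0) = OR(0, 0) = 0
s2 = OR(s1, s0) = OR(0, 0) = 0
s3 = AND(in1, s1) = AND(1, 0) = 0
s4 = AND(s3, in4) = AND(0, 0) = 0
s5 = AND(s3, in3) = AND(0, 0) = 0
s6 = OR(s5, s2) = OR(0, 0) = 0
s7 = OR(s6, in0) = OR(0, 0) = 0
s8 = OR(s7, s4) = OR(0, 0) = 0
So s8 = 0 as required.

in0=0 in1=1 in2=0 in3=0 in4=0 in5=0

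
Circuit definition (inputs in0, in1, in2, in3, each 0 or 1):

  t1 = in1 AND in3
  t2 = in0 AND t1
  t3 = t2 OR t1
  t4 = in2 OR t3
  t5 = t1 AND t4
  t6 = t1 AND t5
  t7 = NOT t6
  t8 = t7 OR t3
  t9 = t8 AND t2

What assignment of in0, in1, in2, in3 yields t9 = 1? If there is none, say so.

Check with in0=1, in1=1, in2=0, in3=1:
t1 = in1 AND in3 = 1 AND 1 = 1
t2 = in0 AND t1 = 1 AND 1 = 1
t3 = t2 OR t1 = 1 OR 1 = 1
t4 = in2 OR t3 = 0 OR 1 = 1
t5 = t1 AND t4 = 1 AND 1 = 1
t6 = t1 AND t5 = 1 AND 1 = 1
t7 = NOT t6 = NOT 1 = 0
t8 = t7 OR t3 = 0 OR 1 = 1
t9 = t8 AND t2 = 1 AND 1 = 1
So t9 = 1 as required.

in0=1, in1=1, in2=0, in3=1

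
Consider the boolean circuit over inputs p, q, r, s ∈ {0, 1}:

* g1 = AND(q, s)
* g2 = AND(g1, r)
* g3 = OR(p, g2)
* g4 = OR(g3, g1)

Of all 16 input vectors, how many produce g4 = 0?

g4 = OR(g3, g1) must be 0, so both g3 = 0 and g1 = 0.
g3 = OR(p, g2) must be 0, so both p = 0 and g2 = 0.
g1 = AND(q, s) must be 0, so at least one of q, s is 0.
Satisfying assignments:
  p=0, q=0, r=0, s=0
  p=0, q=0, r=0, s=1
  p=0, q=0, r=1, s=0
  p=0, q=0, r=1, s=1
  p=0, q=1, r=0, s=0
  p=0, q=1, r=1, s=0

6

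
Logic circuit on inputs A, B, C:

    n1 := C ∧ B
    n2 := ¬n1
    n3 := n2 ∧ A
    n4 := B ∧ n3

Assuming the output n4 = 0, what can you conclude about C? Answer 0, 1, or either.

Both values of C occur among assignments with n4 = 0:
  C=0: A=0, B=0, C=0
  C=1: A=0, B=0, C=1

either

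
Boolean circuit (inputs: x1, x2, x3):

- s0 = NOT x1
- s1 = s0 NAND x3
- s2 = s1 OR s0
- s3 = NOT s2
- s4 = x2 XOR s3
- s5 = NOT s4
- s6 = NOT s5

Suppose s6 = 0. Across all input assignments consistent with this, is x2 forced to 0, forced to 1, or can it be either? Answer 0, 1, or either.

0

s6 = NOT s5 must be 0, so s5 = 1.
s5 = NOT s4 must be 1, so s4 = 0.
Every assignment with s6 = 0 has x2 = 0; there are 4 such assignment(s).
  x1=0, x2=0, x3=0
  x1=0, x2=0, x3=1
  x1=1, x2=0, x3=0
  x1=1, x2=0, x3=1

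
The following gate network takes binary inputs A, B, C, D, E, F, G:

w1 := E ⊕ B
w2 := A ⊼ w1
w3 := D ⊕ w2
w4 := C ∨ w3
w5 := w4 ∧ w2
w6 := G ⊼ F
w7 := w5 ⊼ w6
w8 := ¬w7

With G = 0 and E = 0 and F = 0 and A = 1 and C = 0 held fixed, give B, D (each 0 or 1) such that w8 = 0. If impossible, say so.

B=1 D=0

w8 = ¬w7 must be 0, so w7 = 1.
w7 = w5 ⊼ w6 must be 1, so at least one of w5, w6 is 0.
Check with G = 0 and E = 0 and F = 0 and A = 1 and C = 0 and B=1, D=0:
w1 = E ⊕ B = 0 ⊕ 1 = 1
w2 = A ⊼ w1 = 1 ⊼ 1 = 0
w3 = D ⊕ w2 = 0 ⊕ 0 = 0
w4 = C ∨ w3 = 0 ∨ 0 = 0
w5 = w4 ∧ w2 = 0 ∧ 0 = 0
w6 = G ⊼ F = 0 ⊼ 0 = 1
w7 = w5 ⊼ w6 = 0 ⊼ 1 = 1
w8 = ¬w7 = ¬1 = 0
So w8 = 0.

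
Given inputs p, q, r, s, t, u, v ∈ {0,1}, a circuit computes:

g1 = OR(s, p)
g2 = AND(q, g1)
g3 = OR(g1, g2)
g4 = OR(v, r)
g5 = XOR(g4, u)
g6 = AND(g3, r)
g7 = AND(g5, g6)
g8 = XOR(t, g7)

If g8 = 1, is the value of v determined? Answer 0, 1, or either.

Both values of v occur among assignments with g8 = 1:
  v=0: p=0, q=0, r=0, s=0, t=1, u=0, v=0
  v=1: p=0, q=0, r=0, s=0, t=1, u=0, v=1

either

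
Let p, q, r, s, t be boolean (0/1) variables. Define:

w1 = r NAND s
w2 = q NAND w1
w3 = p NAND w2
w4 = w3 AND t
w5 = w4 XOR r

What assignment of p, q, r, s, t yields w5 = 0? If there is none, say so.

w5 = w4 XOR r must be 0, so w4 and r are equal.
Check with p=1 q=0 r=0 s=0 t=1:
w1 = r NAND s = 0 NAND 0 = 1
w2 = q NAND w1 = 0 NAND 1 = 1
w3 = p NAND w2 = 1 NAND 1 = 0
w4 = w3 AND t = 0 AND 1 = 0
w5 = w4 XOR r = 0 XOR 0 = 0
So w5 = 0 as required.

p=1 q=0 r=0 s=0 t=1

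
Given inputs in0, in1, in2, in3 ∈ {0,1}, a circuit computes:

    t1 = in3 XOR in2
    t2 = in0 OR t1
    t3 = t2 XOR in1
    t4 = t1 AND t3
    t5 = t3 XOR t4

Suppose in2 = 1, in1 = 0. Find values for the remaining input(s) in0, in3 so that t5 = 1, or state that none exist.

Check with in2 = 1, in1 = 0 and in0=1, in3=1:
t1 = in3 XOR in2 = 1 XOR 1 = 0
t2 = in0 OR t1 = 1 OR 0 = 1
t3 = t2 XOR in1 = 1 XOR 0 = 1
t4 = t1 AND t3 = 0 AND 1 = 0
t5 = t3 XOR t4 = 1 XOR 0 = 1
So t5 = 1.

in0=1, in3=1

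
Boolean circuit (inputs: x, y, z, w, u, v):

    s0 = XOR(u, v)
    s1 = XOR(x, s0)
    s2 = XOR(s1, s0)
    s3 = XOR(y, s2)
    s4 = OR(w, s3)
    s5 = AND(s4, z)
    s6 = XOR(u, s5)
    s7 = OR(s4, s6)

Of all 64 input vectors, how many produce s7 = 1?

56

s7 = OR(s4, s6) must be 1, so at least one of s4, s6 is 1.
Enumerating the 64 input combinations, 56 give s7 = 1 and 8 give s7 = 0.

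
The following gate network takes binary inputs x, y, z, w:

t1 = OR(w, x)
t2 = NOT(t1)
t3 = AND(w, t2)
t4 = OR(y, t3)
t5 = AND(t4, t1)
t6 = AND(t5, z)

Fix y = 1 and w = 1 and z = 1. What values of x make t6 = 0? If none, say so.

With y = 1 and w = 1 and z = 1 fixed, none of the 2 settings of x give t6 = 0.
For example, with x=1:
t1 = OR(w, x) = OR(1, 1) = 1
t2 = NOT(t1) = NOT 1 = 0
t3 = AND(w, t2) = AND(1, 0) = 0
t4 = OR(y, t3) = OR(1, 0) = 1
t5 = AND(t4, t1) = AND(1, 1) = 1
t6 = AND(t5, z) = AND(1, 1) = 1
giving t6 = 1 ≠ 0.

no solution exists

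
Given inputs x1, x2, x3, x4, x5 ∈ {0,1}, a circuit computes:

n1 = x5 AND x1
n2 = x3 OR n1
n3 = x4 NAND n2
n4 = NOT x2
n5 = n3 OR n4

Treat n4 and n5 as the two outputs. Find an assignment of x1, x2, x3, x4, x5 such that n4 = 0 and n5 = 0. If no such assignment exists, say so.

Check with x1=1, x2=1, x3=1, x4=1, x5=1:
n1 = x5 AND x1 = 1 AND 1 = 1
n2 = x3 OR n1 = 1 OR 1 = 1
n3 = x4 NAND n2 = 1 NAND 1 = 0
n4 = NOT x2 = NOT 1 = 0
n5 = n3 OR n4 = 0 OR 0 = 0
So n4 = 0 and n5 = 0.

x1=1, x2=1, x3=1, x4=1, x5=1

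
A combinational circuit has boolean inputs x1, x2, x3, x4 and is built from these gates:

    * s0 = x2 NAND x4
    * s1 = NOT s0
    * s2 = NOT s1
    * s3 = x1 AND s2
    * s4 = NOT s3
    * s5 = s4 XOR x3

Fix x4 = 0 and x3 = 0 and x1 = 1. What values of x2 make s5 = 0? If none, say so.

x2=0

Check with x4 = 0 and x3 = 0 and x1 = 1 and x2=0:
s0 = x2 NAND x4 = 0 NAND 0 = 1
s1 = NOT s0 = NOT 1 = 0
s2 = NOT s1 = NOT 0 = 1
s3 = x1 AND s2 = 1 AND 1 = 1
s4 = NOT s3 = NOT 1 = 0
s5 = s4 XOR x3 = 0 XOR 0 = 0
So s5 = 0.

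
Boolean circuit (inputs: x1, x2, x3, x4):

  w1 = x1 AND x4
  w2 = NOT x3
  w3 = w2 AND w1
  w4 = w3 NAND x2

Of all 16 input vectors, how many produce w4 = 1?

w4 = w3 NAND x2 must be 1, so at least one of w3, x2 is 0.
Enumerating the 16 input combinations, 15 give w4 = 1 and 1 give w4 = 0.

15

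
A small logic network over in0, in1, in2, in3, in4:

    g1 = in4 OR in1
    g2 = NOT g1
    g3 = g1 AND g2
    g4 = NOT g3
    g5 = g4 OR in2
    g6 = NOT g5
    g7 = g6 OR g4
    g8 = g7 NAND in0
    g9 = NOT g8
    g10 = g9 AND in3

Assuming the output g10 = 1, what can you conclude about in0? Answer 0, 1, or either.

1

g10 = g9 AND in3 must be 1, so both g9 = 1 and in3 = 1.
Every assignment with g10 = 1 has in0 = 1; there are 8 such assignment(s).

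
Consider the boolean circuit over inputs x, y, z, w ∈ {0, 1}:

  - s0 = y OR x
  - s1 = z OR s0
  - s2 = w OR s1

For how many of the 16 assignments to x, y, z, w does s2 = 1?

s2 = w OR s1 must be 1, so at least one of w, s1 is 1.
Enumerating the 16 input combinations, 15 give s2 = 1 and 1 give s2 = 0.

15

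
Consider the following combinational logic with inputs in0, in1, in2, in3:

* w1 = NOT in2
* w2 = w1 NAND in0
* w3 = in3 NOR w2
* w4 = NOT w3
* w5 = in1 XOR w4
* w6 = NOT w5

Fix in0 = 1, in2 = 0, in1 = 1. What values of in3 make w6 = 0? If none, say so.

in3=0

w6 = NOT w5 must be 0, so w5 = 1.
w5 = in1 XOR w4 must be 1, so in1 and w4 differ.
Check with in0 = 1, in2 = 0, in1 = 1 and in3=0:
w1 = NOT in2 = NOT 0 = 1
w2 = w1 NAND in0 = 1 NAND 1 = 0
w3 = in3 NOR w2 = 0 NOR 0 = 1
w4 = NOT w3 = NOT 1 = 0
w5 = in1 XOR w4 = 1 XOR 0 = 1
w6 = NOT w5 = NOT 1 = 0
So w6 = 0.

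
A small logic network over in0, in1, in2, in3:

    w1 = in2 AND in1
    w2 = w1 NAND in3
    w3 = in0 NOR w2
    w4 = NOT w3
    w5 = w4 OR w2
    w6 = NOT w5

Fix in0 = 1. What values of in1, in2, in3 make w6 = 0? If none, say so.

w6 = NOT w5 must be 0, so w5 = 1.
w5 = w4 OR w2 must be 1, so at least one of w4, w2 is 1.
Check with in0 = 1 and in1=0, in2=1, in3=0:
w1 = in2 AND in1 = 1 AND 0 = 0
w2 = w1 NAND in3 = 0 NAND 0 = 1
w3 = in0 NOR w2 = 1 NOR 1 = 0
w4 = NOT w3 = NOT 0 = 1
w5 = w4 OR w2 = 1 OR 1 = 1
w6 = NOT w5 = NOT 1 = 0
So w6 = 0.

in1=0 in2=1 in3=0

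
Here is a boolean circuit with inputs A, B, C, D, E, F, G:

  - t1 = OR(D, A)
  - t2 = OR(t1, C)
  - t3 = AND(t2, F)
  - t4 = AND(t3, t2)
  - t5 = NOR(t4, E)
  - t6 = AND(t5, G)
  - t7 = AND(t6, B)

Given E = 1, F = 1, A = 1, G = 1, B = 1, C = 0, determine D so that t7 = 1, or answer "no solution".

With E = 1, F = 1, A = 1, G = 1, B = 1, C = 0 fixed, none of the 2 settings of D give t7 = 1.
For example, with D=1:
t1 = OR(D, A) = OR(1, 1) = 1
t2 = OR(t1, C) = OR(1, 0) = 1
t3 = AND(t2, F) = AND(1, 1) = 1
t4 = AND(t3, t2) = AND(1, 1) = 1
t5 = NOR(t4, E) = NOR(1, 1) = 0
t6 = AND(t5, G) = AND(0, 1) = 0
t7 = AND(t6, B) = AND(0, 1) = 0
giving t7 = 0 ≠ 1.

no solution exists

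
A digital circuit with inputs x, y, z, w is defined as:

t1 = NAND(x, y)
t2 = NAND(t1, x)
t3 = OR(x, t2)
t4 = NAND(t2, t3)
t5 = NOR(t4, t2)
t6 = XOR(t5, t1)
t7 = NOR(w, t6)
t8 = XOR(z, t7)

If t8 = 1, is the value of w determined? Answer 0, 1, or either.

Both values of w occur among assignments with t8 = 1:
  w=0: x=0, y=0, z=1, w=0
  w=1: x=0, y=0, z=1, w=1

either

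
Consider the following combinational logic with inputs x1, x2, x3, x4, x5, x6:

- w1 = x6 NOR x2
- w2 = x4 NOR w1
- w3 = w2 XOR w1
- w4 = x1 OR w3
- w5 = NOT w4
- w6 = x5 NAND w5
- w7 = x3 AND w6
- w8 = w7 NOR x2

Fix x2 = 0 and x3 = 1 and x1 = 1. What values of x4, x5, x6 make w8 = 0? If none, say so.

x4=1 x5=1 x6=1

w8 = w7 NOR x2 must be 0, so at least one of w7, x2 is 1.
Check with x2 = 0 and x3 = 1 and x1 = 1 and x4=1, x5=1, x6=1:
w1 = x6 NOR x2 = 1 NOR 0 = 0
w2 = x4 NOR w1 = 1 NOR 0 = 0
w3 = w2 XOR w1 = 0 XOR 0 = 0
w4 = x1 OR w3 = 1 OR 0 = 1
w5 = NOT w4 = NOT 1 = 0
w6 = x5 NAND w5 = 1 NAND 0 = 1
w7 = x3 AND w6 = 1 AND 1 = 1
w8 = w7 NOR x2 = 1 NOR 0 = 0
So w8 = 0.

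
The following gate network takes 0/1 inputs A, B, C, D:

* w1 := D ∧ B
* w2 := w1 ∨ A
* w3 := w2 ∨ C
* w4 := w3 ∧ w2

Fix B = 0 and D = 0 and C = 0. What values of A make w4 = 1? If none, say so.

A=1

w4 = w3 ∧ w2 must be 1, so both w3 = 1 and w2 = 1.
w3 = w2 ∨ C must be 1, so at least one of w2, C is 1.
Check with B = 0 and D = 0 and C = 0 and A=1:
w1 = D ∧ B = 0 ∧ 0 = 0
w2 = w1 ∨ A = 0 ∨ 1 = 1
w3 = w2 ∨ C = 1 ∨ 0 = 1
w4 = w3 ∧ w2 = 1 ∧ 1 = 1
So w4 = 1.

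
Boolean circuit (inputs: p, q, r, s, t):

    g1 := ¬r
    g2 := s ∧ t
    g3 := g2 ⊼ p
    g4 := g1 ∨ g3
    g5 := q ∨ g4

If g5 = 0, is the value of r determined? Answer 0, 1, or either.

g5 = q ∨ g4 must be 0, so both q = 0 and g4 = 0.
g4 = g1 ∨ g3 must be 0, so both g1 = 0 and g3 = 0.
g1 = ¬r must be 0, so r = 1.
Every assignment with g5 = 0 has r = 1; there are 1 such assignment(s).
  p=1, q=0, r=1, s=1, t=1

1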